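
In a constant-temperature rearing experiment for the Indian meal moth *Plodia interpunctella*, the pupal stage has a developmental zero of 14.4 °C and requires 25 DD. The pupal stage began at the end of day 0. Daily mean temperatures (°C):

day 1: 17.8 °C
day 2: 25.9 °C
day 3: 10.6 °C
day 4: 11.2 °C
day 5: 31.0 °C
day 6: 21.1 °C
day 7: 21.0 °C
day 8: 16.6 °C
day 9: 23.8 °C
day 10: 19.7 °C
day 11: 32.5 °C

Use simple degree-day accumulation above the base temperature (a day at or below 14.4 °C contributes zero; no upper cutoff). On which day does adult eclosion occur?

Daily DD above 14.4 °C: 3.4, 11.5, 0.0, 0.0, 16.6, 6.7, 6.6, 2.2, 9.4, 5.3, 18.1.
Cumulative: 3.4, 14.9, 14.9, 14.9, 31.5, 38.2, 44.8, 47.0, 56.4, 61.7, 79.8.
The total first reaches 25 DD on day 5.

day 5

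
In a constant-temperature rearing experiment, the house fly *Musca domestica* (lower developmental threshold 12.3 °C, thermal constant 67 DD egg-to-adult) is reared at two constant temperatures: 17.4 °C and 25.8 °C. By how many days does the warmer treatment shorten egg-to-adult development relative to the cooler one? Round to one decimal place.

At 17.4 °C: 67 / (17.4 − 12.3) = 67 / 5.1 = 13.137 d.
At 25.8 °C: 67 / (25.8 − 12.3) = 67 / 13.5 = 4.963 d.
Difference = |13.137 − 4.963| = 8.174 ≈ 8.2 days.

8.2 days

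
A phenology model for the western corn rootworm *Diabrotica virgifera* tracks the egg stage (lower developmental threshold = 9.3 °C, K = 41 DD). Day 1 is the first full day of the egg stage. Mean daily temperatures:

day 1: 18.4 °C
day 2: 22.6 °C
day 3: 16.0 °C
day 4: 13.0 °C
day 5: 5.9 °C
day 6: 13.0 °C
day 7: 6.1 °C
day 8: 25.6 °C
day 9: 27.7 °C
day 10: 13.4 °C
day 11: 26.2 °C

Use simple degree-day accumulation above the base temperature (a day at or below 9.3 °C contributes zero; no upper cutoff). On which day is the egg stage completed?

day 8

Daily DD above 9.3 °C: 9.1, 13.3, 6.7, 3.7, 0.0, 3.7, 0.0, 16.3, 18.4, 4.1, 16.9.
Cumulative: 9.1, 22.4, 29.1, 32.8, 32.8, 36.5, 36.5, 52.8, 71.2, 75.3, 92.2.
The total first reaches 41 DD on day 8.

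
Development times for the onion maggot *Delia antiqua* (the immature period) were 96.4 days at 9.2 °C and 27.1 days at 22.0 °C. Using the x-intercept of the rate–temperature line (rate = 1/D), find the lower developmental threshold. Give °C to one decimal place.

4.2 °C

Equal thermal constants: D₁(T₁ − T_b) = D₂(T₂ − T_b).
96.4·(9.2 − T_b) = 27.1·(22.0 − T_b)
T_b = (96.4·9.2 − 27.1·22.0) / (96.4 − 27.1) = 290.68 / 69.3 = 4.195 °C ≈ 4.2 °C.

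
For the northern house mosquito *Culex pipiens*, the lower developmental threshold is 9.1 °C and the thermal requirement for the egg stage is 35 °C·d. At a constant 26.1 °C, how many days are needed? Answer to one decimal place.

Daily accumulation = 26.1 − 9.1 = 17.0 DD/day.
Duration = 35 / 17.0 = 2.059 ≈ 2.1 days.

2.1 days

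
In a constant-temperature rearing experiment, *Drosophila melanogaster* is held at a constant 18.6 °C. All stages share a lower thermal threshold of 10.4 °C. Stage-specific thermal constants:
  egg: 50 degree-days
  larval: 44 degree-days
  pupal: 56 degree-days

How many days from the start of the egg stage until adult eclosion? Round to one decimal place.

Daily accumulation at 18.6 °C = 18.6 − 10.4 = 8.2 DD/day.
Total K = 50 + 44 + 56 = 150 DD.
Total duration = 150 / 8.2 = 18.293 ≈ 18.3 days.

18.3 days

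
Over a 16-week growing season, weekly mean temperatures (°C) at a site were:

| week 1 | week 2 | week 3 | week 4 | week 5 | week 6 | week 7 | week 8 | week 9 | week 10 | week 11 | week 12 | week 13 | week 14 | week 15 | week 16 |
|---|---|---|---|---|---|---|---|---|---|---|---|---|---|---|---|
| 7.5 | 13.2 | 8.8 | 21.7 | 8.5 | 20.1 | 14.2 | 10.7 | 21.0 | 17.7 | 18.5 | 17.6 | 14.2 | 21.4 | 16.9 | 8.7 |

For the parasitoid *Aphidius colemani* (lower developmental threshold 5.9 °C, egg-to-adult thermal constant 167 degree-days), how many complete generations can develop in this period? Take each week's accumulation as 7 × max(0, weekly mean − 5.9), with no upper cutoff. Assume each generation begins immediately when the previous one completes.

6 generations

Weekly DD (7 × max(0, T̄ − 5.9)): 11.2, 51.1, 20.3, 110.6, 18.2, 99.4, 58.1, 33.6, 105.7, 82.6, 88.2, 81.9, 58.1, 108.5, 77.0, 19.6.
Season total = 1024.1 DD.
Complete generations = ⌊1024.1 / 167⌋ = 6.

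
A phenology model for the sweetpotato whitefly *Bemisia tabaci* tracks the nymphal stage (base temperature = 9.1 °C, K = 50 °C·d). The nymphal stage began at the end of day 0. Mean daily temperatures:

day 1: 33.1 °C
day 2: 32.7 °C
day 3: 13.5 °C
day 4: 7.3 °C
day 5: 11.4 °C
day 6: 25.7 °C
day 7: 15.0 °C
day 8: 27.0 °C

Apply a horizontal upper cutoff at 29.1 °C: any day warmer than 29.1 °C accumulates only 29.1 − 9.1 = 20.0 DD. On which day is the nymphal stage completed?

Daily DD above 9.1 °C (capped at 20.0): 20.0, 20.0, 4.4, 0.0, 2.3, 16.6, 5.9, 17.9.
Cumulative: 20.0, 40.0, 44.4, 44.4, 46.7, 63.3, 69.2, 87.1.
The total first reaches 50 DD on day 6.

day 6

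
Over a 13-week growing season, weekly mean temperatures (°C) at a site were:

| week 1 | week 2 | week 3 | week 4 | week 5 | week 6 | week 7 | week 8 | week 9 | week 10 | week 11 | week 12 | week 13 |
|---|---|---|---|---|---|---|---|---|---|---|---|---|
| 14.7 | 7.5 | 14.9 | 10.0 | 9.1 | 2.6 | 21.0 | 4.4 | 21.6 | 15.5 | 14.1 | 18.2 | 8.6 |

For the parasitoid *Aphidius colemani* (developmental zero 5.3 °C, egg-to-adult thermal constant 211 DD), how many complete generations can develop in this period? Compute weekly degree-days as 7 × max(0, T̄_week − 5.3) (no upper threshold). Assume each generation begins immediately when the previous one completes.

Weekly DD (7 × max(0, T̄ − 5.3)): 65.8, 15.4, 67.2, 32.9, 26.6, 0.0, 109.9, 0.0, 114.1, 71.4, 61.6, 90.3, 23.1.
Season total = 678.3 DD.
Complete generations = ⌊678.3 / 211⌋ = 3.

3 generations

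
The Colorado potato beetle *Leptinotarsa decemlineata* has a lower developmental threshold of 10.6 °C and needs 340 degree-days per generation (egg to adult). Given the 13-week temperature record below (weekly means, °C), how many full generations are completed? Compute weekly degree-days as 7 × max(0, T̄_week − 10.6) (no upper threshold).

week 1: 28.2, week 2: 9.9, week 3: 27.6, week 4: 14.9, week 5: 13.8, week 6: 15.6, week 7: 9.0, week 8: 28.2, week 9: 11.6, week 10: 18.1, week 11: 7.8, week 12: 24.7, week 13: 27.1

2 generations

Weekly DD (7 × max(0, T̄ − 10.6)): 123.2, 0.0, 119.0, 30.1, 22.4, 35.0, 0.0, 123.2, 7.0, 52.5, 0.0, 98.7, 115.5.
Season total = 726.6 DD.
Complete generations = ⌊726.6 / 340⌋ = 2.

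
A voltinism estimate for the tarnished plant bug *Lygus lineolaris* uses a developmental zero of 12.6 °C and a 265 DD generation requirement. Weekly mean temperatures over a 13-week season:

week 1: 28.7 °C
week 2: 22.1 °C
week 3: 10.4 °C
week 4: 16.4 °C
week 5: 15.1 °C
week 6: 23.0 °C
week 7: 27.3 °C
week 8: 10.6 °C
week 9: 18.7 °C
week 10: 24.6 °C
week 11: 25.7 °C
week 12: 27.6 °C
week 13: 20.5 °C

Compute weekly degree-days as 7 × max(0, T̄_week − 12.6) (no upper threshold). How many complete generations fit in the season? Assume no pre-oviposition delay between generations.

Weekly DD (7 × max(0, T̄ − 12.6)): 112.7, 66.5, 0.0, 26.6, 17.5, 72.8, 102.9, 0.0, 42.7, 84.0, 91.7, 105.0, 55.3.
Season total = 777.7 DD.
Complete generations = ⌊777.7 / 265⌋ = 2.

2 generations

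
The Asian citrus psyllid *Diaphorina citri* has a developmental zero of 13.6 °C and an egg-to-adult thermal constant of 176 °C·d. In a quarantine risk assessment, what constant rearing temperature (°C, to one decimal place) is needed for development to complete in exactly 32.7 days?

Required daily accumulation = 176 / 32.7 = 5.382 DD/day.
T = T_base + 5.382 = 13.6 + 5.382 = 18.982 ≈ 19.0 °C.

19.0 °C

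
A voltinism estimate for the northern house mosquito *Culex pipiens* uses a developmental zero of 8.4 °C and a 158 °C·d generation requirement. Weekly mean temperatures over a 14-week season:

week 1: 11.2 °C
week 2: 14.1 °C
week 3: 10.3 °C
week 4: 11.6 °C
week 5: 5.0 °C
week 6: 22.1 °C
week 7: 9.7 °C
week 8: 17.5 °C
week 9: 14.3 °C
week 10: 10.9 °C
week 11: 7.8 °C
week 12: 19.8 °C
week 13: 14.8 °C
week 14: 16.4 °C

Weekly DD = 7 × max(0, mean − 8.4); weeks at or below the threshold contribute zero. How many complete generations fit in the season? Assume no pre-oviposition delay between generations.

3 generations

Weekly DD (7 × max(0, T̄ − 8.4)): 19.6, 39.9, 13.3, 22.4, 0.0, 95.9, 9.1, 63.7, 41.3, 17.5, 0.0, 79.8, 44.8, 56.0.
Season total = 503.3 DD.
Complete generations = ⌊503.3 / 158⌋ = 3.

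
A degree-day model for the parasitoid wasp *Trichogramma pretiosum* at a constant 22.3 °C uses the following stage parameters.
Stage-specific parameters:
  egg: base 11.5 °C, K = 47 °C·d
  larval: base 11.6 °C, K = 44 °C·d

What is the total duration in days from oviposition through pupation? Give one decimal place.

8.5 days

egg: 47 / (22.3 − 11.5) = 47 / 10.8 = 4.352 d.
larval: 44 / (22.3 − 11.6) = 44 / 10.7 = 4.112 d.
Sum = 8.464 ≈ 8.5 days.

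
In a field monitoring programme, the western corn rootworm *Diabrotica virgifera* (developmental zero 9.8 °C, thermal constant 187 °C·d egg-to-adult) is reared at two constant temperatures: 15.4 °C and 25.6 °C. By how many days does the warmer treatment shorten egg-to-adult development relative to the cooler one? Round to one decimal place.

21.6 days

At 15.4 °C: 187 / (15.4 − 9.8) = 187 / 5.6 = 33.393 d.
At 25.6 °C: 187 / (25.6 − 9.8) = 187 / 15.8 = 11.835 d.
Difference = |33.393 − 11.835| = 21.557 ≈ 21.6 days.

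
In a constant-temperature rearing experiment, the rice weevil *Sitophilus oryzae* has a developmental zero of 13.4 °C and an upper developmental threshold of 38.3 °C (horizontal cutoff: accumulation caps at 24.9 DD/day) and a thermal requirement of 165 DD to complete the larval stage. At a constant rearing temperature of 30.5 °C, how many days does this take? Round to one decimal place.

Daily accumulation = 30.5 − 13.4 = 17.1 DD/day.
Duration = 165 / 17.1 = 9.649 ≈ 9.6 days.

9.6 days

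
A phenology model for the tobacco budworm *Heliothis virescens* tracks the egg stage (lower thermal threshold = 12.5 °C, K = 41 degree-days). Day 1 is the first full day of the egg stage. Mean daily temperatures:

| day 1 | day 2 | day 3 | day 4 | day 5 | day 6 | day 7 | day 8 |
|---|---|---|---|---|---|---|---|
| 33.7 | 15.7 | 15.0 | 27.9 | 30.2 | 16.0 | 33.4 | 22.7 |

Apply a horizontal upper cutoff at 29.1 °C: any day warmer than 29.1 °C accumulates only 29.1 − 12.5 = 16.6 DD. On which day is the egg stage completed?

Daily DD above 12.5 °C (capped at 16.6): 16.6, 3.2, 2.5, 15.4, 16.6, 3.5, 16.6, 10.2.
Cumulative: 16.6, 19.8, 22.3, 37.7, 54.3, 57.8, 74.4, 84.6.
The total first reaches 41 DD on day 5.

day 5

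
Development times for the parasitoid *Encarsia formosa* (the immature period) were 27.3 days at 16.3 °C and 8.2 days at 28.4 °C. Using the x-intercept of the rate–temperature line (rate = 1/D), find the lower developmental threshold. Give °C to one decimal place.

11.1 °C

Linear rate model ⇒ the product D·(T − T_b) is constant across temperatures.
27.3·(16.3 − T_b) = 8.2·(28.4 − T_b)
T_b = (27.3·16.3 − 8.2·28.4) / (27.3 − 8.2) = 212.11 / 19.1 = 11.105 °C ≈ 11.1 °C.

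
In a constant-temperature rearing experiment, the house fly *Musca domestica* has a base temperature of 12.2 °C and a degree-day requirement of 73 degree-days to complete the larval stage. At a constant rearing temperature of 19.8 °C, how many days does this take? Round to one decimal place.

Daily accumulation = 19.8 − 12.2 = 7.6 DD/day.
Duration = 73 / 7.6 = 9.605 ≈ 9.6 days.

9.6 days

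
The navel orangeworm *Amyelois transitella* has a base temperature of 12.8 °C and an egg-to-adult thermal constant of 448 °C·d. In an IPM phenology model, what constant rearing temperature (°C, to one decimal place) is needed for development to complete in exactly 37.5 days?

24.7 °C

Required daily accumulation = 448 / 37.5 = 11.947 DD/day.
T = T_base + 11.947 = 12.8 + 11.947 = 24.747 ≈ 24.7 °C.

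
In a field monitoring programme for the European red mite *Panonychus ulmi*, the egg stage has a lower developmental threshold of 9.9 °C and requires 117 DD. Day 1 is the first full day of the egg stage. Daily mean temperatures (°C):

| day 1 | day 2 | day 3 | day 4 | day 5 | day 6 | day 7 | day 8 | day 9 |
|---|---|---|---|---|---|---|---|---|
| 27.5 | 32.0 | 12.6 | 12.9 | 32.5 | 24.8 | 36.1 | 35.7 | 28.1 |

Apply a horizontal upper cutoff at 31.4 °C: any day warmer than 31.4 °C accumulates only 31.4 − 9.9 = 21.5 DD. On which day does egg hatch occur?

Daily DD above 9.9 °C (capped at 21.5): 17.6, 21.5, 2.7, 3.0, 21.5, 14.9, 21.5, 21.5, 18.2.
Cumulative: 17.6, 39.1, 41.8, 44.8, 66.3, 81.2, 102.7, 124.2, 142.4.
The total first reaches 117 DD on day 8.

day 8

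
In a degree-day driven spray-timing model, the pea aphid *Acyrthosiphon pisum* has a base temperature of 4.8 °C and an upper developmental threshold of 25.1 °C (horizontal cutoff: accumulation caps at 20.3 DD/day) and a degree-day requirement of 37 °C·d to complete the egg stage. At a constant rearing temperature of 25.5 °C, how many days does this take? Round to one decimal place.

1.8 days

Temperature 25.5 °C exceeds the upper threshold, so daily accumulation caps at 25.1 − 4.8 = 20.3 DD/day.
Duration = 37 / 20.3 = 1.823 ≈ 1.8 days.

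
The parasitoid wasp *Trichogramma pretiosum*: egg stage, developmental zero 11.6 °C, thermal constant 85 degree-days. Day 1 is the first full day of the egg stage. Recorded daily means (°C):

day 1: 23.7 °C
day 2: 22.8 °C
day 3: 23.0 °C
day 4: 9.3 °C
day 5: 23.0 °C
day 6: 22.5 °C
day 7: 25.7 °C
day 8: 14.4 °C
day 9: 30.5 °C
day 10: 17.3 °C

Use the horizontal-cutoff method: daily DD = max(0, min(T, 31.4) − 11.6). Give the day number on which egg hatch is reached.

Daily DD above 11.6 °C (capped at 19.8): 12.1, 11.2, 11.4, 0.0, 11.4, 10.9, 14.1, 2.8, 18.9, 5.7.
Cumulative: 12.1, 23.3, 34.7, 34.7, 46.1, 57.0, 71.1, 73.9, 92.8, 98.5.
The total first reaches 85 DD on day 9.

day 9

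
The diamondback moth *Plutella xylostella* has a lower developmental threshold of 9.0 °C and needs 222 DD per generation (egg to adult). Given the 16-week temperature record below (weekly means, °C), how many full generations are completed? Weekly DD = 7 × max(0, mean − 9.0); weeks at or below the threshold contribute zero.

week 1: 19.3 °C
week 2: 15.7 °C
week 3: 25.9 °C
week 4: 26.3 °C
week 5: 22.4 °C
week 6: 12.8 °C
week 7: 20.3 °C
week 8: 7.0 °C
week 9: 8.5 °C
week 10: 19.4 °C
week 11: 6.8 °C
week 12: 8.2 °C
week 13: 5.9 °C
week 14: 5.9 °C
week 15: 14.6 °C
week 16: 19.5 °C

Weekly DD (7 × max(0, T̄ − 9.0)): 72.1, 46.9, 118.3, 121.1, 93.8, 26.6, 79.1, 0.0, 0.0, 72.8, 0.0, 0.0, 0.0, 0.0, 39.2, 73.5.
Season total = 743.4 DD.
Complete generations = ⌊743.4 / 222⌋ = 3.

3 generations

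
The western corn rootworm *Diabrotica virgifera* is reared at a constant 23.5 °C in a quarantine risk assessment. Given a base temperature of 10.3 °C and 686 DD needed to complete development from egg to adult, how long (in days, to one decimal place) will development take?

Daily accumulation = 23.5 − 10.3 = 13.2 DD/day.
Duration = 686 / 13.2 = 51.970 ≈ 52.0 days.

52.0 days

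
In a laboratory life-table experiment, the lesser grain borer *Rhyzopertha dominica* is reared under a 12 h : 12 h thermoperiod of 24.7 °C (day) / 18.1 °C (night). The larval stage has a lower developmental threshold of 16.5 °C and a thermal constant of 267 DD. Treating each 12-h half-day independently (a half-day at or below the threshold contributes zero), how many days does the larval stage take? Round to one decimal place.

54.5 days

Day half: max(0, 24.7 − 16.5) × 0.5 = 8.2 × 0.5 = 4.10 DD.
Night half: max(0, 18.1 − 16.5) × 0.5 = 1.6 × 0.5 = 0.80 DD.
Per 24 h: 4.90 DD/day.
Duration = 267 / 4.90 = 54.490 ≈ 54.5 days.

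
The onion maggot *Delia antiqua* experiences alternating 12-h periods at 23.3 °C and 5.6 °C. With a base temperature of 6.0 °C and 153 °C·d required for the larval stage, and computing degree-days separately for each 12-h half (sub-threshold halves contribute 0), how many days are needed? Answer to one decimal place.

Day half: max(0, 23.3 − 6.0) × 0.5 = 17.3 × 0.5 = 8.65 DD.
Night half: max(0, 5.6 − 6.0) × 0.5 = 0.0 × 0.5 = 0.00 DD.
Per 24 h: 8.65 DD/day.
Duration = 153 / 8.65 = 17.688 ≈ 17.7 days.

17.7 days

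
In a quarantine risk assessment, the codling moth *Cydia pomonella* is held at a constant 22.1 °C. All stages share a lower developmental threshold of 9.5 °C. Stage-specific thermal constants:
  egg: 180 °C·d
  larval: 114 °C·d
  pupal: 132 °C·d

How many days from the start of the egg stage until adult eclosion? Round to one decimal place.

33.8 days

Daily accumulation at 22.1 °C = 22.1 − 9.5 = 12.6 DD/day.
Total K = 180 + 114 + 132 = 426 DD.
Total duration = 426 / 12.6 = 33.810 ≈ 33.8 days.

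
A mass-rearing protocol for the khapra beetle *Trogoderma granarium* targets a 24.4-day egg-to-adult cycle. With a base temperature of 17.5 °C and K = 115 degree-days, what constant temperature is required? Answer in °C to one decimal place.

Required daily accumulation = 115 / 24.4 = 4.713 DD/day.
T = T_base + 4.713 = 17.5 + 4.713 = 22.213 ≈ 22.2 °C.

22.2 °C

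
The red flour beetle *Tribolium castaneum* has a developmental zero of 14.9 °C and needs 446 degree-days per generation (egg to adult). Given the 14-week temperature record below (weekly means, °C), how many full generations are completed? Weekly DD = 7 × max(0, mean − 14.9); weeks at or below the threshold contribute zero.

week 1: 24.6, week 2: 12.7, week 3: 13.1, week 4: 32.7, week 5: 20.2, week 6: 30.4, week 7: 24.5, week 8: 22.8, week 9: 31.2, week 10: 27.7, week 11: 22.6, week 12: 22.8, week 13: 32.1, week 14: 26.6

Weekly DD (7 × max(0, T̄ − 14.9)): 67.9, 0.0, 0.0, 124.6, 37.1, 108.5, 67.2, 55.3, 114.1, 89.6, 53.9, 55.3, 120.4, 81.9.
Season total = 975.8 DD.
Complete generations = ⌊975.8 / 446⌋ = 2.

2 generations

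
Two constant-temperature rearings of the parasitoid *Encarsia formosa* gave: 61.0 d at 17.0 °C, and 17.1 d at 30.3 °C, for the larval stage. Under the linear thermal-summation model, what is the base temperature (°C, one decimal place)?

11.8 °C

Equal thermal constants: D₁(T₁ − T_b) = D₂(T₂ − T_b).
61.0·(17.0 − T_b) = 17.1·(30.3 − T_b)
T_b = (61.0·17.0 − 17.1·30.3) / (61.0 − 17.1) = 518.87 / 43.9 = 11.819 °C ≈ 11.8 °C.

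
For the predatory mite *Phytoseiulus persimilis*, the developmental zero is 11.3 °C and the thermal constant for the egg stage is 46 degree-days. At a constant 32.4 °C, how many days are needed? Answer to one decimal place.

Daily accumulation = 32.4 − 11.3 = 21.1 DD/day.
Duration = 46 / 21.1 = 2.180 ≈ 2.2 days.

2.2 days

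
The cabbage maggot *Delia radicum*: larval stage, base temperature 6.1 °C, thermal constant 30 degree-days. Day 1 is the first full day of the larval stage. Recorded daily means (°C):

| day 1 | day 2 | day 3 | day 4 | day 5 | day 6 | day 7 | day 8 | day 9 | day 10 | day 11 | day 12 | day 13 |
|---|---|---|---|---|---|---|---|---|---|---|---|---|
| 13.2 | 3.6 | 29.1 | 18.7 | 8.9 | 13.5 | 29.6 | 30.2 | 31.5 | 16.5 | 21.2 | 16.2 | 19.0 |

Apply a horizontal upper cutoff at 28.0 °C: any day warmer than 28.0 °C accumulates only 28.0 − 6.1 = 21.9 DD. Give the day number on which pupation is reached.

Daily DD above 6.1 °C (capped at 21.9): 7.1, 0.0, 21.9, 12.6, 2.8, 7.4, 21.9, 21.9, 21.9, 10.4, 15.1, 10.1, 12.9.
Cumulative: 7.1, 7.1, 29.0, 41.6, 44.4, 51.8, 73.7, 95.6, 117.5, 127.9, 143.0, 153.1, 166.0.
The total first reaches 30 DD on day 4.

day 4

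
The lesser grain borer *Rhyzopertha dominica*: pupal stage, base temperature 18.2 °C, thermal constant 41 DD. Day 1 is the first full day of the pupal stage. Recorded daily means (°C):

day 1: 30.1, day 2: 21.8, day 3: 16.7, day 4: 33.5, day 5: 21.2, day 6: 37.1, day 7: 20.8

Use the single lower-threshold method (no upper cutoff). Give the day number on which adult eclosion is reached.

day 6

Daily DD above 18.2 °C: 11.9, 3.6, 0.0, 15.3, 3.0, 18.9, 2.6.
Cumulative: 11.9, 15.5, 15.5, 30.8, 33.8, 52.7, 55.3.
The total first reaches 41 DD on day 6.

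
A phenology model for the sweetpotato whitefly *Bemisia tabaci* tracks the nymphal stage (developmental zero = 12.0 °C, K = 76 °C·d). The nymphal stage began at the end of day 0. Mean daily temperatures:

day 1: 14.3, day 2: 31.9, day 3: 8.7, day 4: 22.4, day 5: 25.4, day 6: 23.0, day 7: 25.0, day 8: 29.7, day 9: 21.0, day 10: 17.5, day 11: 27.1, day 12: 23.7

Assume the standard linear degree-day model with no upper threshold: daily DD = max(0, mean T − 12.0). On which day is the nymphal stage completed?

Daily DD above 12.0 °C: 2.3, 19.9, 0.0, 10.4, 13.4, 11.0, 13.0, 17.7, 9.0, 5.5, 15.1, 11.7.
Cumulative: 2.3, 22.2, 22.2, 32.6, 46.0, 57.0, 70.0, 87.7, 96.7, 102.2, 117.3, 129.0.
The total first reaches 76 DD on day 8.

day 8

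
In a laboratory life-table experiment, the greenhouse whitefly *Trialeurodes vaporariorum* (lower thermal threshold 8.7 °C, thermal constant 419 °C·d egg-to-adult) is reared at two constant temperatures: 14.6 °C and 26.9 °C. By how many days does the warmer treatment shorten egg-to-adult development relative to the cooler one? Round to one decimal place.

At 14.6 °C: 419 / (14.6 − 8.7) = 419 / 5.9 = 71.017 d.
At 26.9 °C: 419 / (26.9 − 8.7) = 419 / 18.2 = 23.022 d.
Difference = |71.017 − 23.022| = 47.995 ≈ 48.0 days.

48.0 days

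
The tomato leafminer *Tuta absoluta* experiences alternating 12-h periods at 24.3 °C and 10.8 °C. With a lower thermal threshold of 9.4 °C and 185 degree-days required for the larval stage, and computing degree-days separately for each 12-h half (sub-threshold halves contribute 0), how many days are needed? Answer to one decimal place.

Day half: max(0, 24.3 − 9.4) × 0.5 = 14.9 × 0.5 = 7.45 DD.
Night half: max(0, 10.8 − 9.4) × 0.5 = 1.4 × 0.5 = 0.70 DD.
Per 24 h: 8.15 DD/day.
Duration = 185 / 8.15 = 22.699 ≈ 22.7 days.

22.7 days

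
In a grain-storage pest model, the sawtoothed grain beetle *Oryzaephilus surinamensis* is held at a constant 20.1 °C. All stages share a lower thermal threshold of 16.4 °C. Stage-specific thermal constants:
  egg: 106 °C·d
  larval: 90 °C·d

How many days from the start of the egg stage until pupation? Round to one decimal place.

53.0 days

Daily accumulation at 20.1 °C = 20.1 − 16.4 = 3.7 DD/day.
Total K = 106 + 90 = 196 DD.
Total duration = 196 / 3.7 = 52.973 ≈ 53.0 days.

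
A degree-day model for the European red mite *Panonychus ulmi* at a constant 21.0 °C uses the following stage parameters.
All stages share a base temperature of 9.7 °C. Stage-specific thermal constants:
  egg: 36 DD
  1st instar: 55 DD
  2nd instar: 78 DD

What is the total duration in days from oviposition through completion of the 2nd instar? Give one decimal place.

Daily accumulation at 21.0 °C = 21.0 − 9.7 = 11.3 DD/day.
Total K = 36 + 55 + 78 = 169 DD.
Total duration = 169 / 11.3 = 14.956 ≈ 15.0 days.

15.0 days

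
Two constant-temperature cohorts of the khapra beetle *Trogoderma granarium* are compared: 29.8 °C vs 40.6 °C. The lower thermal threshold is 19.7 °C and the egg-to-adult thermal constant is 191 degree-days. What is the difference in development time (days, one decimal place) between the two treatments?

At 29.8 °C: 191 / (29.8 − 19.7) = 191 / 10.1 = 18.911 d.
At 40.6 °C: 191 / (40.6 − 19.7) = 191 / 20.9 = 9.139 d.
Difference = |18.911 − 9.139| = 9.772 ≈ 9.8 days.

9.8 days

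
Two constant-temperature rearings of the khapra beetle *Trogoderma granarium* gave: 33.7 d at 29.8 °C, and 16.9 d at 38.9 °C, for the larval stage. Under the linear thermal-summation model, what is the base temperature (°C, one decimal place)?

20.6 °C

Under the model K = D·(T − T_b), so D₁·(T₁ − T_b) = D₂·(T₂ − T_b).
33.7·(29.8 − T_b) = 16.9·(38.9 − T_b)
T_b = (33.7·29.8 − 16.9·38.9) / (33.7 − 16.9) = 346.85 / 16.8 = 20.646 °C ≈ 20.6 °C.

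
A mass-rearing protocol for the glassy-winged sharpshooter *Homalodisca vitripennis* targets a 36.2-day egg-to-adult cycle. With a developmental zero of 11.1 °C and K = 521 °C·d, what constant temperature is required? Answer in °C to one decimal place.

Required daily accumulation = 521 / 36.2 = 14.392 DD/day.
T = T_base + 14.392 = 11.1 + 14.392 = 25.492 ≈ 25.5 °C.

25.5 °C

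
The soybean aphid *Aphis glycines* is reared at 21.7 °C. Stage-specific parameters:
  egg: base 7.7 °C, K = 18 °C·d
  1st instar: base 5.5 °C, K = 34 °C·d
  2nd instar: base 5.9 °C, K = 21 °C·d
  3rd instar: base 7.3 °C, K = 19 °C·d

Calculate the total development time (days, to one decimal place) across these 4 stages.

egg: 18 / (21.7 − 7.7) = 18 / 14.0 = 1.286 d.
1st instar: 34 / (21.7 − 5.5) = 34 / 16.2 = 2.099 d.
2nd instar: 21 / (21.7 − 5.9) = 21 / 15.8 = 1.329 d.
3rd instar: 19 / (21.7 − 7.3) = 19 / 14.4 = 1.319 d.
Sum = 6.033 ≈ 6.0 days.

6.0 days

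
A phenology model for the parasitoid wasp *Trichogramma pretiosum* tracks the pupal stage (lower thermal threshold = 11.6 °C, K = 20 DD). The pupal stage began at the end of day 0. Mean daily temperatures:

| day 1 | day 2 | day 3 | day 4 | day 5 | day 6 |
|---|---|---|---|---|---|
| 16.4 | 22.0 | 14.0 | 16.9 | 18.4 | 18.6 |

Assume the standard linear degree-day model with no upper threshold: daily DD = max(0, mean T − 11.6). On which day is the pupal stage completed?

Daily DD above 11.6 °C: 4.8, 10.4, 2.4, 5.3, 6.8, 7.0.
Cumulative: 4.8, 15.2, 17.6, 22.9, 29.7, 36.7.
The total first reaches 20 DD on day 4.

day 4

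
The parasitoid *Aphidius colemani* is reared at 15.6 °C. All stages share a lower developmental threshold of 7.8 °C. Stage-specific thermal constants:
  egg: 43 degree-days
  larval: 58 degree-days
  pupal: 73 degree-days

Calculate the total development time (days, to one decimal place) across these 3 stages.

22.3 days

Daily accumulation at 15.6 °C = 15.6 − 7.8 = 7.8 DD/day.
Total K = 43 + 58 + 73 = 174 DD.
Total duration = 174 / 7.8 = 22.308 ≈ 22.3 days.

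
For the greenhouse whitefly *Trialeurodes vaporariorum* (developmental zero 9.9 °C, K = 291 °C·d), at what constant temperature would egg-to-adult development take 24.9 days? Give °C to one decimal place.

Required daily accumulation = 291 / 24.9 = 11.687 DD/day.
T = T_base + 11.687 = 9.9 + 11.687 = 21.587 ≈ 21.6 °C.

21.6 °C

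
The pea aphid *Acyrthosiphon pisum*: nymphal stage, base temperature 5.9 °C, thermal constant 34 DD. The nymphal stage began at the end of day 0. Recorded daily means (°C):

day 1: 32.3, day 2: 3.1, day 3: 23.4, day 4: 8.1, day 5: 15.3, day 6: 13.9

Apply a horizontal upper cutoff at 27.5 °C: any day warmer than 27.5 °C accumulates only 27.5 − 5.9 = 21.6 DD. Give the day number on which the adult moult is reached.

Daily DD above 5.9 °C (capped at 21.6): 21.6, 0.0, 17.5, 2.2, 9.4, 8.0.
Cumulative: 21.6, 21.6, 39.1, 41.3, 50.7, 58.7.
The total first reaches 34 DD on day 3.

day 3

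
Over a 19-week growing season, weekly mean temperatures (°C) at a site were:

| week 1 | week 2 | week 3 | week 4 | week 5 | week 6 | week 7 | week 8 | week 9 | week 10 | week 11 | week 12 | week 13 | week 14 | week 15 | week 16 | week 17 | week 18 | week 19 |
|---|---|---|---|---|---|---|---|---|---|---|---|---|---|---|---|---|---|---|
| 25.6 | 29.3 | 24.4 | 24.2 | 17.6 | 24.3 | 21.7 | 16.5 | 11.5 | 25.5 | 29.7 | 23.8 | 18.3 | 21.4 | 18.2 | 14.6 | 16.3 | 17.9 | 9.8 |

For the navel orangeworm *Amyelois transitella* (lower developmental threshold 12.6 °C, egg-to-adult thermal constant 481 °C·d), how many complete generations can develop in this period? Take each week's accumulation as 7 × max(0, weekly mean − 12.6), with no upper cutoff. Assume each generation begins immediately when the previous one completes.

2 generations

Weekly DD (7 × max(0, T̄ − 12.6)): 91.0, 116.9, 82.6, 81.2, 35.0, 81.9, 63.7, 27.3, 0.0, 90.3, 119.7, 78.4, 39.9, 61.6, 39.2, 14.0, 25.9, 37.1, 0.0.
Season total = 1085.7 DD.
Complete generations = ⌊1085.7 / 481⌋ = 2.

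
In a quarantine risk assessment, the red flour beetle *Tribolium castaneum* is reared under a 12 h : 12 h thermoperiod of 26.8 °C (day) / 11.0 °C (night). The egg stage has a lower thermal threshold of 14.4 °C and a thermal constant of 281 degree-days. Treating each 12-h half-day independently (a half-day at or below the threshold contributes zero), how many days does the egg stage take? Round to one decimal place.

45.3 days

Day half: max(0, 26.8 − 14.4) × 0.5 = 12.4 × 0.5 = 6.20 DD.
Night half: max(0, 11.0 − 14.4) × 0.5 = 0.0 × 0.5 = 0.00 DD.
Per 24 h: 6.20 DD/day.
Duration = 281 / 6.20 = 45.323 ≈ 45.3 days.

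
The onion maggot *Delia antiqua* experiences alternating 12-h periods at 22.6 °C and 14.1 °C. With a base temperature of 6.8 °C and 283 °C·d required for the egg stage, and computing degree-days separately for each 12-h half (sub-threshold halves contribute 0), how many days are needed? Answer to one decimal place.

24.5 days

Day half: max(0, 22.6 − 6.8) × 0.5 = 15.8 × 0.5 = 7.90 DD.
Night half: max(0, 14.1 − 6.8) × 0.5 = 7.3 × 0.5 = 3.65 DD.
Per 24 h: 11.55 DD/day.
Duration = 283 / 11.55 = 24.502 ≈ 24.5 days.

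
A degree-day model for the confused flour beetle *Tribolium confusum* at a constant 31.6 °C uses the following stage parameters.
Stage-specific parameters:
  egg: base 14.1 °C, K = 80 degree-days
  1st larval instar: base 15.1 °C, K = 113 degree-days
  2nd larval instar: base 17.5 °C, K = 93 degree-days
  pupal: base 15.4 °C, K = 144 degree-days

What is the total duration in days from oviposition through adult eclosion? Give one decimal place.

egg: 80 / (31.6 − 14.1) = 80 / 17.5 = 4.571 d.
1st larval instar: 113 / (31.6 − 15.1) = 113 / 16.5 = 6.848 d.
2nd larval instar: 93 / (31.6 − 17.5) = 93 / 14.1 = 6.596 d.
pupal: 144 / (31.6 − 15.4) = 144 / 16.2 = 8.889 d.
Sum = 26.905 ≈ 26.9 days.

26.9 days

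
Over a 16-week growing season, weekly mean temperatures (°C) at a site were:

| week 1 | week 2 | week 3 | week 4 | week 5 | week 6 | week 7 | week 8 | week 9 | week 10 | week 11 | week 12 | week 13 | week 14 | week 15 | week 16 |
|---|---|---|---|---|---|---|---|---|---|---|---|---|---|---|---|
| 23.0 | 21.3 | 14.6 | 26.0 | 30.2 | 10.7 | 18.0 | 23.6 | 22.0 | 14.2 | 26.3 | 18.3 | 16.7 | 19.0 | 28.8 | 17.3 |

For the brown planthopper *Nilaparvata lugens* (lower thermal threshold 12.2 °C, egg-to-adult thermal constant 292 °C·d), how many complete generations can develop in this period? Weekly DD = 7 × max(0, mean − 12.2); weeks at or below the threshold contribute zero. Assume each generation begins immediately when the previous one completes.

Weekly DD (7 × max(0, T̄ − 12.2)): 75.6, 63.7, 16.8, 96.6, 126.0, 0.0, 40.6, 79.8, 68.6, 14.0, 98.7, 42.7, 31.5, 47.6, 116.2, 35.7.
Season total = 954.1 DD.
Complete generations = ⌊954.1 / 292⌋ = 3.

3 generations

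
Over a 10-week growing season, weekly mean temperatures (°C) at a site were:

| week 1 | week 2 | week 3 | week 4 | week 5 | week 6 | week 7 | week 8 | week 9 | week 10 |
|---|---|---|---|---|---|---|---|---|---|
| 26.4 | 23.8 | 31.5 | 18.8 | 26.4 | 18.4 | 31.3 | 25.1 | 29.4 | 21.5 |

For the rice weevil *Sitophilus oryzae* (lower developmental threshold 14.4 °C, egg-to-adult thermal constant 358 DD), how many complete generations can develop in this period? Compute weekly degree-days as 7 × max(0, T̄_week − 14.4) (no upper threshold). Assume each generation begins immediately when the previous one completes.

2 generations

Weekly DD (7 × max(0, T̄ − 14.4)): 84.0, 65.8, 119.7, 30.8, 84.0, 28.0, 118.3, 74.9, 105.0, 49.7.
Season total = 760.2 DD.
Complete generations = ⌊760.2 / 358⌋ = 2.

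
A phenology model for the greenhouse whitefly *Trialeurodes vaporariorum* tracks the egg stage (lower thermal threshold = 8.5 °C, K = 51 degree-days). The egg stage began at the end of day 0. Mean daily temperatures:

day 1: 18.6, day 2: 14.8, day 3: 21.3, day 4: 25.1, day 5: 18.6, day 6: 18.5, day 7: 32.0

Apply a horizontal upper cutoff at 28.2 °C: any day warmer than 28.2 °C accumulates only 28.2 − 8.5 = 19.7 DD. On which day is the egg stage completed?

Daily DD above 8.5 °C (capped at 19.7): 10.1, 6.3, 12.8, 16.6, 10.1, 10.0, 19.7.
Cumulative: 10.1, 16.4, 29.2, 45.8, 55.9, 65.9, 85.6.
The total first reaches 51 DD on day 5.

day 5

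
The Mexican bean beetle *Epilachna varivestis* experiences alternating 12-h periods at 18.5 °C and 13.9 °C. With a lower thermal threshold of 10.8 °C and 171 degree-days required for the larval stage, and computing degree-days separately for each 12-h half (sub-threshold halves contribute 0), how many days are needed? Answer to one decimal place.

31.7 days

Day half: max(0, 18.5 − 10.8) × 0.5 = 7.7 × 0.5 = 3.85 DD.
Night half: max(0, 13.9 − 10.8) × 0.5 = 3.1 × 0.5 = 1.55 DD.
Per 24 h: 5.40 DD/day.
Duration = 171 / 5.40 = 31.667 ≈ 31.7 days.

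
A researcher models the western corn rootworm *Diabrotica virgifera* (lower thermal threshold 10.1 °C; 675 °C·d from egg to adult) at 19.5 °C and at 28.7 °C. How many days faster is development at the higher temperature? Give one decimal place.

At 19.5 °C: 675 / (19.5 − 10.1) = 675 / 9.4 = 71.809 d.
At 28.7 °C: 675 / (28.7 − 10.1) = 675 / 18.6 = 36.290 d.
Difference = |71.809 − 36.290| = 35.518 ≈ 35.5 days.

35.5 days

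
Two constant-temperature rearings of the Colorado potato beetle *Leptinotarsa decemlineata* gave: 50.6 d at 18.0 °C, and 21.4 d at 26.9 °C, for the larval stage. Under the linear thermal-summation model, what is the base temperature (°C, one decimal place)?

Under the model K = D·(T − T_b), so D₁·(T₁ − T_b) = D₂·(T₂ − T_b).
50.6·(18.0 − T_b) = 21.4·(26.9 − T_b)
T_b = (50.6·18.0 − 21.4·26.9) / (50.6 − 21.4) = 335.14 / 29.2 = 11.477 °C ≈ 11.5 °C.

11.5 °C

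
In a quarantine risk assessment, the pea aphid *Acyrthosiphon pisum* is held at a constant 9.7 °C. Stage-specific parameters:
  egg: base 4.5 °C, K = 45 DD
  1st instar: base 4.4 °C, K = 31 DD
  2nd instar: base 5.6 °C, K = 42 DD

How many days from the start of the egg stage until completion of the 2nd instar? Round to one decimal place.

egg: 45 / (9.7 − 4.5) = 45 / 5.2 = 8.654 d.
1st instar: 31 / (9.7 − 4.4) = 31 / 5.3 = 5.849 d.
2nd instar: 42 / (9.7 − 5.6) = 42 / 4.1 = 10.244 d.
Sum = 24.747 ≈ 24.7 days.

24.7 days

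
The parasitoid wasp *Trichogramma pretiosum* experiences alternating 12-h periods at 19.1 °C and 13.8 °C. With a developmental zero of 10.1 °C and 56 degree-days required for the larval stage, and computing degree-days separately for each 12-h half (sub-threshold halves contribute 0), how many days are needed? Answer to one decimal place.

8.8 days

Day half: max(0, 19.1 − 10.1) × 0.5 = 9.0 × 0.5 = 4.50 DD.
Night half: max(0, 13.8 − 10.1) × 0.5 = 3.7 × 0.5 = 1.85 DD.
Per 24 h: 6.35 DD/day.
Duration = 56 / 6.35 = 8.819 ≈ 8.8 days.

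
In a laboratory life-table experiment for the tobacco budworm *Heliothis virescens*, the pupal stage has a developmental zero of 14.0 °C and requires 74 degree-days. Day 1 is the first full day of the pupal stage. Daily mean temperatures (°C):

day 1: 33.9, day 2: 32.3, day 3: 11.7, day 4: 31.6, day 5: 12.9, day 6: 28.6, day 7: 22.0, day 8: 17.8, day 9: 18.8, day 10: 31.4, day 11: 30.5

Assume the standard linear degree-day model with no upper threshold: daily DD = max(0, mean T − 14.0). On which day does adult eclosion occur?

day 7

Daily DD above 14.0 °C: 19.9, 18.3, 0.0, 17.6, 0.0, 14.6, 8.0, 3.8, 4.8, 17.4, 16.5.
Cumulative: 19.9, 38.2, 38.2, 55.8, 55.8, 70.4, 78.4, 82.2, 87.0, 104.4, 120.9.
The total first reaches 74 DD on day 7.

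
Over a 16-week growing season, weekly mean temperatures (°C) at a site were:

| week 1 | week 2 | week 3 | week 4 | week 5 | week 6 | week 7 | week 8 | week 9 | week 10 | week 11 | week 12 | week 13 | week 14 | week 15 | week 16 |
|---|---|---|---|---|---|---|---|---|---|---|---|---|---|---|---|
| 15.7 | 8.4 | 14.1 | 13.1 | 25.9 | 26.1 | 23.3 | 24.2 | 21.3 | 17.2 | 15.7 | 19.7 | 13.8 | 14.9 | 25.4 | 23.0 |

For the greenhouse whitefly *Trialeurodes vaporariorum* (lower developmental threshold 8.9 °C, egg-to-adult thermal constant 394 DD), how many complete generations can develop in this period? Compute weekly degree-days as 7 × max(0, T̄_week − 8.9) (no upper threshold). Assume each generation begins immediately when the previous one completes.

Weekly DD (7 × max(0, T̄ − 8.9)): 47.6, 0.0, 36.4, 29.4, 119.0, 120.4, 100.8, 107.1, 86.8, 58.1, 47.6, 75.6, 34.3, 42.0, 115.5, 98.7.
Season total = 1119.3 DD.
Complete generations = ⌊1119.3 / 394⌋ = 2.

2 generations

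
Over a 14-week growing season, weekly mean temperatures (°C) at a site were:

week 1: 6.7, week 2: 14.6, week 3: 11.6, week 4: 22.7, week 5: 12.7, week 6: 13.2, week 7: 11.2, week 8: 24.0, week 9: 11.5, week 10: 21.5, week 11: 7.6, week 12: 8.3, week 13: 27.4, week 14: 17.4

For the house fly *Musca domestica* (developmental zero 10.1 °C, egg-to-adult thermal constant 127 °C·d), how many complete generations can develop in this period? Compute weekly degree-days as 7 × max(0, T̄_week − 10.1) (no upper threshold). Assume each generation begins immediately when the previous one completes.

Weekly DD (7 × max(0, T̄ − 10.1)): 0.0, 31.5, 10.5, 88.2, 18.2, 21.7, 7.7, 97.3, 9.8, 79.8, 0.0, 0.0, 121.1, 51.1.
Season total = 536.9 DD.
Complete generations = ⌊536.9 / 127⌋ = 4.

4 generations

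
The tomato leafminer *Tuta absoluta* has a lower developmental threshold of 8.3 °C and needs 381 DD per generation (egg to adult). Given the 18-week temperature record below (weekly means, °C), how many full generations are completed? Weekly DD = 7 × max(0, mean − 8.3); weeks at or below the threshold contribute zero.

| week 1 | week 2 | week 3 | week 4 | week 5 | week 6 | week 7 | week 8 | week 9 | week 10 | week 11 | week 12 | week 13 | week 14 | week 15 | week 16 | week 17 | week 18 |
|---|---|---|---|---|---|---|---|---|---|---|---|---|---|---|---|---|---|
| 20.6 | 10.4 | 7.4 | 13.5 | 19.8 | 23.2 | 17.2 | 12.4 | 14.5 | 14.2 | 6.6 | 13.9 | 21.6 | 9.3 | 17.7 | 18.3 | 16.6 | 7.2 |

Weekly DD (7 × max(0, T̄ − 8.3)): 86.1, 14.7, 0.0, 36.4, 80.5, 104.3, 62.3, 28.7, 43.4, 41.3, 0.0, 39.2, 93.1, 7.0, 65.8, 70.0, 58.1, 0.0.
Season total = 830.9 DD.
Complete generations = ⌊830.9 / 381⌋ = 2.

2 generations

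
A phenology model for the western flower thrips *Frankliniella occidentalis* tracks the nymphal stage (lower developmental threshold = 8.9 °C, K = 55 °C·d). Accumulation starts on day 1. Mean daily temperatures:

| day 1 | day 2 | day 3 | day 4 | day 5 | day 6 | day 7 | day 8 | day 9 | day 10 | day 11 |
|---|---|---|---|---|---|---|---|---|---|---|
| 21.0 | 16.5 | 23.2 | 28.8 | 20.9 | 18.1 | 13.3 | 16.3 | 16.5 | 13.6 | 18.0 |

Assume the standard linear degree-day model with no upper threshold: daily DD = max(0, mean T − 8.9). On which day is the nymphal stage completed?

day 5

Daily DD above 8.9 °C: 12.1, 7.6, 14.3, 19.9, 12.0, 9.2, 4.4, 7.4, 7.6, 4.7, 9.1.
Cumulative: 12.1, 19.7, 34.0, 53.9, 65.9, 75.1, 79.5, 86.9, 94.5, 99.2, 108.3.
The total first reaches 55 DD on day 5.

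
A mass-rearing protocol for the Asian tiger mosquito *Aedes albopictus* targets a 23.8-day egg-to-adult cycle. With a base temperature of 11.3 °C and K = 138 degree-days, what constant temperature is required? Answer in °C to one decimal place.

17.1 °C

Required daily accumulation = 138 / 23.8 = 5.798 DD/day.
T = T_base + 5.798 = 11.3 + 5.798 = 17.098 ≈ 17.1 °C.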